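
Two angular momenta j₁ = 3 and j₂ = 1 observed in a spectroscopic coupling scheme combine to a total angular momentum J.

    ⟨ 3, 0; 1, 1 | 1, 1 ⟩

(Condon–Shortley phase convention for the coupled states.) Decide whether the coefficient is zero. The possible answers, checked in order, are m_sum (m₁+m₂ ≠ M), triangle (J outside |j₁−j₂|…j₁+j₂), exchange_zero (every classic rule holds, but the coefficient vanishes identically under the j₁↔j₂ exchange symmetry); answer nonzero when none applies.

triangle

m-sum: m₁+m₂ = 0+1 = 1, M = 1  ✓
triangle: need |j₁−j₂| ≤ J ≤ j₁+j₂, i.e. J ∈ [2, 4]; J = 1 is outside ✗ ⇒ coefficient is 0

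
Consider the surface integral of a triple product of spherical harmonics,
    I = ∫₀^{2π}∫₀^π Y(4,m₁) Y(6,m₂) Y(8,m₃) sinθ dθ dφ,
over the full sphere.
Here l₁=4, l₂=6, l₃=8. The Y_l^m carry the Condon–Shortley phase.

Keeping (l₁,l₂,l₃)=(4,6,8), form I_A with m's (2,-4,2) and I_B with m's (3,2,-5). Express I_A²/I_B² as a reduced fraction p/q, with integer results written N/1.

l's match ⇒ only the (l;m) 3-j factors differ between A and B.
A: triangle coeff Δ(4,6,8) = 1/23279256; Σ_t [0,2]: t=0:+1/7741440 t=1:−1/43545600 t=2:+1/5225472000 = 139/1306368000; (3j)²=38642/2909907 [(4 6 8; 2 -4 2)], sign=+1
B: triangle coeff Δ(4,6,8) = 1/23279256; Σ_t [0,1]: t=0:+1/19353600 t=1:−1/21772800 = 1/174182400; (3j)²=1/3876 [(4 6 8; 3 2 -5)], sign=-1
I_A²/I_B² = (38642/2909907)/(1/3876) = 154568/3003

154568/3003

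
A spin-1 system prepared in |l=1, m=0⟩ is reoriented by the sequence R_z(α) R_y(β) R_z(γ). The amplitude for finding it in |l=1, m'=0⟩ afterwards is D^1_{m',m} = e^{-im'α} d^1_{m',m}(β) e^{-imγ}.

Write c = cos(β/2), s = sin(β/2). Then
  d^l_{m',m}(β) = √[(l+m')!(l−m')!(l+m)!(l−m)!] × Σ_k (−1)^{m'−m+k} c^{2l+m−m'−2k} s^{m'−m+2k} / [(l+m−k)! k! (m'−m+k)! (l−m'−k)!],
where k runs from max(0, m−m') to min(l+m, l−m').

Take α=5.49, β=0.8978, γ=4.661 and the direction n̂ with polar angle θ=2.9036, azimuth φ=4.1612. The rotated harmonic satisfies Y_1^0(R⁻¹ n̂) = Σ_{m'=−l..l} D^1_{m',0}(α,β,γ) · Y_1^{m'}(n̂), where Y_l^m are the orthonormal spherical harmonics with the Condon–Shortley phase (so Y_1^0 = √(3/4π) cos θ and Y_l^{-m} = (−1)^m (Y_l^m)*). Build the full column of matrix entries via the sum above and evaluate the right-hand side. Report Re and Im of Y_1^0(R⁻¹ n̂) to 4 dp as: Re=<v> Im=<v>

Re=-0.2744 Im=0.0000

Need the full column D^1_{m',0} for m'=−1..1 at α=5.4900, β=0.8978, γ=4.6610.
cos(β/2)=0.900925, sin(β/2)=0.433975
d^1_{-1,0}: single k=1 term ⇒ +0.552927;  D = +0.387922-0.394011i
d^1_{0,0}: k∈[0..1] ⇒ +0.811666 -0.188334 = +0.623332;  D = +0.623332+0.000000i
d^1_{1,0}: single k=0 term ⇒ -0.552927;  D = -0.387922-0.394011i
Y_1^{m'}(θ=2.9036,φ=4.1612) and Σ D·Y over m':
  (+0.3879-0.3940i)·(-0.0427+0.0694i)  (+0.6233+0.0000i)·(-0.4748+0.0000i)  (-0.3879-0.3940i)·(+0.0427+0.0694i)
Y_1^0(R⁻¹ n̂) = -0.274392+0.000000i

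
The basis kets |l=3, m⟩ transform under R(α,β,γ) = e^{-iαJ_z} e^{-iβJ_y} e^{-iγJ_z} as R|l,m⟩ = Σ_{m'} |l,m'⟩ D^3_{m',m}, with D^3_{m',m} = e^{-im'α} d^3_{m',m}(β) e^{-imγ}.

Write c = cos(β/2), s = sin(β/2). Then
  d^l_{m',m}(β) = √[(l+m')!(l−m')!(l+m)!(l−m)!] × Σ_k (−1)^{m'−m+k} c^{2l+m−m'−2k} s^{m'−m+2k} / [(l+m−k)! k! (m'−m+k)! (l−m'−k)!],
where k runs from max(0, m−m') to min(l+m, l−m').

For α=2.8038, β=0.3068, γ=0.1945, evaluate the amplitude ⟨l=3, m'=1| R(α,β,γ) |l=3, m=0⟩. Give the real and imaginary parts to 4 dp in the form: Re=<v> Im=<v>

Re=0.4373 Im=0.1536

Split into d^3_{1,0}(β=0.3068) × two z-phases.
With c≡cos(β/2)=0.988257 and s≡sin(β/2)=0.152799, N=[24·2·6·6]^{1/2}=41.569219
k∈{0,1,2} keeps every argument non-negative
  k=0: (−1)^1·41.5692/(12)·0.9883^5·0.1528^1 = -0.498955
  k=1: (−1)^2·41.5692/(4)·0.9883^3·0.1528^3 = +0.035784
  k=2: (−1)^3·41.5692/(12)·0.9883^1·0.1528^5 = -0.000285
d^3_{1,0}(0.3068) = -0.498955 +0.035784 -0.000285 = -0.463457
Attach z-rotation phases: D = e^{-i(1)(2.8038)}·(-0.463457)·e^{-i(0)(0.1945)} = +0.437266+0.153592i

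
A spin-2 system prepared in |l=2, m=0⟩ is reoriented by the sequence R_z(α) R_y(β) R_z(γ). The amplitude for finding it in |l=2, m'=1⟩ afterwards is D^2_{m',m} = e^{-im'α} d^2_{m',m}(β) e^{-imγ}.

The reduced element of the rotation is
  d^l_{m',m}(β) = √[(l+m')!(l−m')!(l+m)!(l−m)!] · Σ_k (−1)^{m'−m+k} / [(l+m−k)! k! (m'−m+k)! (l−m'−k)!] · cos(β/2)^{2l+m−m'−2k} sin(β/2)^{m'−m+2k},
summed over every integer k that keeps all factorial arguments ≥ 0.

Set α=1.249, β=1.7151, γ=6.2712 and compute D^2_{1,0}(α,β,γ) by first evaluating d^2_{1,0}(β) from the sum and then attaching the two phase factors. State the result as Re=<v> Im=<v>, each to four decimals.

D^2_{1,0}(1.2490,1.7151,6.2712) = e^{-i·1·1.2490}·d^2_{1,0}(1.7151)·e^{-i·0·6.2712}. Compute d first:
Half-angle: c=0.654292, s=0.756242. N=√(6·1·2·2)=4.898979
k∈{0,1} keeps every argument non-negative
  k=0: (−1)^1·4.8990/(2)·0.6543^3·0.7562^1 = -0.518862
  k=1: (−1)^2·4.8990/(2)·0.6543^1·0.7562^3 = +0.693154
d^2_{1,0}(1.7151) = -0.518862 +0.693154 = +0.174292
Phases: e^{-i·(1)·1.2490}=+0.316271-0.948669i, e^{-i·(0)·6.2712}=+1.000000+0.000000i ⇒ D=+0.055123-0.165345i

Re=0.0551 Im=-0.1653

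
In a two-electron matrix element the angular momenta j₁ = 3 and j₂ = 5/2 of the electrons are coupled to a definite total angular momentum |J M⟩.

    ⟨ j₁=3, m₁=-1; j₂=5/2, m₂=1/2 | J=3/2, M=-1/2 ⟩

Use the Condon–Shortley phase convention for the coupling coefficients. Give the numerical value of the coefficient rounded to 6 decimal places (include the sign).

√[4·4!2!1!/8! · 2!4!3!2!1!2!] = √(192/35)
  +(−1)^2/∏(2,2,2,1,0,0)! = 1/8  (running 1/8)
  +(−1)^3/∏(3,1,1,0,1,1)! = -1/6  (running -1/24)
⟨..|..⟩ = √(192/35)·(-1/24) = -0.097590

−√(1/105) = -0.097590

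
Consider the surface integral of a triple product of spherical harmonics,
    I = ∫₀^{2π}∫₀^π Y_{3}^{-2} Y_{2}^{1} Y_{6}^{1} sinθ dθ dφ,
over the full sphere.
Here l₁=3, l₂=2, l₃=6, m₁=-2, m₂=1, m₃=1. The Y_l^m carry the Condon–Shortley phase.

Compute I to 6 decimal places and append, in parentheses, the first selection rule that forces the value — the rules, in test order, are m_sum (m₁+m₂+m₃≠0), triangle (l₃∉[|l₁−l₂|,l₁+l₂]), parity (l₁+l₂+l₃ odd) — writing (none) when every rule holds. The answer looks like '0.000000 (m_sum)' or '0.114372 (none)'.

l₃=6 ∉ [1,5] — triangle fails ⇒ I = 0

0.000000 (triangle)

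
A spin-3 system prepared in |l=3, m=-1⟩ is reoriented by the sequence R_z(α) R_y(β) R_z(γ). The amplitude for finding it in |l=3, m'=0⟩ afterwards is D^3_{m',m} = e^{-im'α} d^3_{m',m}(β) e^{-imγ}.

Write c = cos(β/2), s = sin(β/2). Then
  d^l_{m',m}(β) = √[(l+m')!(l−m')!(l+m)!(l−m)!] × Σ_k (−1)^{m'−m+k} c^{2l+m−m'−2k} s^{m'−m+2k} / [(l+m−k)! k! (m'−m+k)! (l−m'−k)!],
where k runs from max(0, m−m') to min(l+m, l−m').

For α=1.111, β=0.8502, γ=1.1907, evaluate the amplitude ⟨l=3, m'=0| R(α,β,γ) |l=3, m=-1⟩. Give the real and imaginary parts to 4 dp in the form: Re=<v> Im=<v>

Re=-0.1421 Im=-0.3556

D^3_{0,-1}(1.1110,0.8502,1.1907) = e^{-i·0·1.1110}·d^3_{0,-1}(0.8502)·e^{-i·-1·1.1907}. Compute d first:
Half-angle: c=0.910997, s=0.412412. N=√(6·6·2·24)=41.569219
The bounds max(0,m−m')=0 and min(l+m,l−m')=2 give 3 terms
  k=0: (−1)^1·41.5692/(12)·0.9110^5·0.4124^1 = -0.896412
  k=1: (−1)^2·41.5692/(4)·0.9110^3·0.4124^3 = +0.551134
  k=2: (−1)^3·41.5692/(12)·0.9110^1·0.4124^5 = -0.037650
d^3_{0,-1}(0.8502) = -0.896412 +0.551134 -0.037650 = -0.382928
Phases: e^{-i·(0)·1.1110}=+1.000000+0.000000i, e^{-i·(-1)·1.1907}=+0.371010+0.928629i ⇒ D=-0.142070-0.355598i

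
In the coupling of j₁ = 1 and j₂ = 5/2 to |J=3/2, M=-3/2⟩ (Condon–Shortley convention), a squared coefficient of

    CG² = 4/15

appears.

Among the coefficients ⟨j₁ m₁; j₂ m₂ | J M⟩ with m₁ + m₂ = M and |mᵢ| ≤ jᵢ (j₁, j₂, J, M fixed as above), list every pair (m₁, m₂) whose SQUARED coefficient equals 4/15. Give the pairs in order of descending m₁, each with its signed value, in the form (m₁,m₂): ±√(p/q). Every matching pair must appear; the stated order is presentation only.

(0,-3/2): −√(4/15)

Admissible pairs with m₁+m₂ = M = -3/2: (-1,-1/2), (0,-3/2), (1,-5/2)
  (m₁,m₂)=(1,-5/2): CG² = 2/3, CG = +√(2/3)
  (m₁,m₂)=(0,-3/2): CG² = 4/15, CG = −√(4/15)   ← matches the target
  (m₁,m₂)=(-1,-1/2): CG² = 1/15, CG = +√(1/15)
Pairs with CG² = 4/15: (0,-3/2): −√(4/15)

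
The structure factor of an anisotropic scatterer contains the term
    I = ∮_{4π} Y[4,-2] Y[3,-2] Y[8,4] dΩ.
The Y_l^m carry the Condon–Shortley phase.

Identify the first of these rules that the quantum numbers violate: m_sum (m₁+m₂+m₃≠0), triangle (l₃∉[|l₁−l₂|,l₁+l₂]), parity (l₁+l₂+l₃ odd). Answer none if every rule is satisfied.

triangle

Σmᵢ = 0  ✓
l₃∈[|l₁−l₂|,l₁+l₂]=[1,7] required, l₃=8 fails  ✗
Σlᵢ = 15 ⇒ odd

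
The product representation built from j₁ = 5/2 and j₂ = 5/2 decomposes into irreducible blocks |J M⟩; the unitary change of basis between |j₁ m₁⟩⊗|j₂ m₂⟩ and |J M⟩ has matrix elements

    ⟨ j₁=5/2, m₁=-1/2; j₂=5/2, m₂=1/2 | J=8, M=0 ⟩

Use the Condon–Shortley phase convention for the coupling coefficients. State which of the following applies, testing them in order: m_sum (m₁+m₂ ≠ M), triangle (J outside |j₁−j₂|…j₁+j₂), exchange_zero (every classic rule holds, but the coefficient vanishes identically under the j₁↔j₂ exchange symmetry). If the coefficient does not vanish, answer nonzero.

triangle

m-sum: m₁+m₂ = -1/2+1/2 = 0, M = 0  ✓
triangle: need |j₁−j₂| ≤ J ≤ j₁+j₂, i.e. J ∈ [0, 5]; J = 8 is outside ✗ ⇒ coefficient is 0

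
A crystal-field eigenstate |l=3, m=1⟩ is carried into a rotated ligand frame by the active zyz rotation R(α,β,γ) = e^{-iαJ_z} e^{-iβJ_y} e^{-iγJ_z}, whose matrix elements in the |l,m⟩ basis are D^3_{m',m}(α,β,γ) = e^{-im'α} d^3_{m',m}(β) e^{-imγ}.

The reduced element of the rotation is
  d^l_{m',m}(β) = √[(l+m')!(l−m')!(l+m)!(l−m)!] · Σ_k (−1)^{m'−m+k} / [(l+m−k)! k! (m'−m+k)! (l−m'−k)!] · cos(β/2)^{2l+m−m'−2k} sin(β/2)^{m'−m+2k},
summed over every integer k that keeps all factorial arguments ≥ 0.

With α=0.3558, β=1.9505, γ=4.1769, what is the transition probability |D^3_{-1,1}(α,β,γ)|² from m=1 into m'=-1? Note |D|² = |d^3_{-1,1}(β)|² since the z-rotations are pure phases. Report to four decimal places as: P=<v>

First d^3_{-1,1}(β=1.9505), then the phase factors e^{-i(-1)α} and e^{-i(1)γ}:
c=cos(1.950500/2)=0.560961, s=sin(1.950500/2)=0.827842; N=√[2·24·24·2]=48.000000
k∈{2,3,4} keeps every argument non-negative
  k=2: (−1)^0·48.0000/(8)·0.5610^4·0.8278^2 = +0.407171
  k=3: (−1)^1·48.0000/(6)·0.5610^2·0.8278^4 = -1.182349
  k=4: (−1)^2·48.0000/(48)·0.5610^0·0.8278^6 = +0.321874
d^3_{-1,1}(1.9505) = +0.407171 -1.182349 +0.321874 = -0.453304
|D^3_{-1,1}|² = |d^3_{-1,1}(β)|² = (-0.453304)² = 0.205484 (the z-rotation phases have unit modulus)

P=0.2055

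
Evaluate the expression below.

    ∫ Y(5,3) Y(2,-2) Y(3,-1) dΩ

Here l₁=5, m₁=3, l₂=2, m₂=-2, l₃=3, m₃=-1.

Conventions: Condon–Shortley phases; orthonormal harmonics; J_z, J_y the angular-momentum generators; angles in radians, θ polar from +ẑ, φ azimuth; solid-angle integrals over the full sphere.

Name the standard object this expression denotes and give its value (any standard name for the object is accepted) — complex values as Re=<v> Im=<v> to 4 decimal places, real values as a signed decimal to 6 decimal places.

Gaunt coefficient, -0.200476

This is a Gaunt coefficient — the integral of a triple product of spherical harmonics over the sphere.
Checks pass: Σm=0; 10 even; l₃=3∈[3,7].
(2·5+1)(2·2+1)(2·3+1) = 385
Δ: 4! 6! 0! / 11! → 1/2310
sum: t=2:+1/144 = 1/144
3j²(5 2 3; 0 0 0) = Δ·Π!·Σ² = 10/231  (sign -1)
sum: t=0:+1/1152 = 1/1152
3j²(5 2 3; 3 -2 -1) = Δ·Π!·Σ² = 1/33  (sign +1)
combine: 4πI² = 385·10/231·1/33 = 50/99
take √, sign -1: I = -0.20047604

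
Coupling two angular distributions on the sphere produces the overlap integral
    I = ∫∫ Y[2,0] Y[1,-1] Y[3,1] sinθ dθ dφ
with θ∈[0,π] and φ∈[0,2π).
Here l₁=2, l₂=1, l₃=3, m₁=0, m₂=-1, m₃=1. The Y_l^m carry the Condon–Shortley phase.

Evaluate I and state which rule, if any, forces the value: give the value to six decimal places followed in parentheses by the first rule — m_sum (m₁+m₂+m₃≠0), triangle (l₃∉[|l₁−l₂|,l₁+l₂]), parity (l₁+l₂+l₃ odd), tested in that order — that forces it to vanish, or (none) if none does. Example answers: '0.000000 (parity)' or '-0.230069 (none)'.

m-sum 0 ✓  L=6 even ✓  1≤3≤3 ✓
Π(2lᵢ+1) = 5×3×7 = 105
triangle coeff Δ(2,1,3) = 1/105
Σ_t [0,0]: t=0:+1/4 = 1/4
(3j)²=3/35 [(2 1 3; 0 0 0)], sign=-1
Σ_t [0,0]: t=0:+1/8 = 1/8
(3j)²=2/35 [(2 1 3; 0 -1 1)], sign=+1
⇒ 4πI² = 18/35
I = (-1)√(18/35/(4π)) = -0.20230066
No selection rule forces the value: the integral is nonzero (none).

-0.202301 (none)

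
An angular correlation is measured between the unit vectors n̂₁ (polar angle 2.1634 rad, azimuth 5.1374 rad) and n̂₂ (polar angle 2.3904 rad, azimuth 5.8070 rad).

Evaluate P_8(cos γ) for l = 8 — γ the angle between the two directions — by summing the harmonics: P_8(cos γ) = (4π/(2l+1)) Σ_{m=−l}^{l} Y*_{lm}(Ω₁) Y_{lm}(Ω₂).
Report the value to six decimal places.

Term-by-term m-sum for l=8 (normalisation 4π/17 = 0.739198):
  term(m=-8) = +0.001684+0.002241i   from Y*(Ω₁)=-0.111681-0.029530i, Y(Ω₂)=-0.019054-0.015030i
  term(m=-7) = -0.000815+0.032333i   from Y*(Ω₁)=+0.051569+0.306829i, Y(Ω₂)=+0.102049+0.019807i
  term(m=-6) = -0.077060+0.092463i   from Y*(Ω₁)=+0.374467-0.251555i, Y(Ω₂)=-0.256091+0.074884i
  term(m=-5) = -0.129326+0.027080i   from Y*(Ω₁)=-0.254648-0.157622i, Y(Ω₂)=+0.319593-0.304163i
  term(m=-4) = +0.046745+0.023346i   from Y*(Ω₁)=+0.016212-0.124735i, Y(Ω₂)=-0.136155+0.392448i
  term(m=-3) = +0.007564+0.016150i   from Y*(Ω₁)=-0.350372+0.106758i, Y(Ω₂)=-0.006902-0.048196i
  term(m=-2) = +0.005106-0.021651i   from Y*(Ω₁)=+0.041059+0.046741i, Y(Ω₂)=-0.207295-0.291335i
  term(m=-1) = -0.060614+0.047982i   from Y*(Ω₁)=-0.138390+0.305770i, Y(Ω₂)=+0.204710+0.105584i
  term(m=+0) = +0.033744+0.000000i   from Y*(Ω₁)=+0.114611-0.000000i, Y(Ω₂)=+0.294419+0.000000i
  term(m=+1) = -0.060614-0.047982i   from Y*(Ω₁)=+0.138390+0.305770i, Y(Ω₂)=-0.204710+0.105584i
  term(m=+2) = +0.005106+0.021651i   from Y*(Ω₁)=+0.041059-0.046741i, Y(Ω₂)=-0.207295+0.291335i
  term(m=+3) = +0.007564-0.016150i   from Y*(Ω₁)=+0.350372+0.106758i, Y(Ω₂)=+0.006902-0.048196i
  term(m=+4) = +0.046745-0.023346i   from Y*(Ω₁)=+0.016212+0.124735i, Y(Ω₂)=-0.136155-0.392448i
  term(m=+5) = -0.129326-0.027080i   from Y*(Ω₁)=+0.254648-0.157622i, Y(Ω₂)=-0.319593-0.304163i
  term(m=+6) = -0.077060-0.092463i   from Y*(Ω₁)=+0.374467+0.251555i, Y(Ω₂)=-0.256091-0.074884i
  term(m=+7) = -0.000815-0.032333i   from Y*(Ω₁)=-0.051569+0.306829i, Y(Ω₂)=-0.102049+0.019807i
  term(m=+8) = +0.001684-0.002241i   from Y*(Ω₁)=-0.111681+0.029530i, Y(Ω₂)=-0.019054+0.015030i
Σ over m = -0.379690-0.000000i; ×(4π/17) → -0.280666-0.000000i. Real part: -0.280666

-0.280666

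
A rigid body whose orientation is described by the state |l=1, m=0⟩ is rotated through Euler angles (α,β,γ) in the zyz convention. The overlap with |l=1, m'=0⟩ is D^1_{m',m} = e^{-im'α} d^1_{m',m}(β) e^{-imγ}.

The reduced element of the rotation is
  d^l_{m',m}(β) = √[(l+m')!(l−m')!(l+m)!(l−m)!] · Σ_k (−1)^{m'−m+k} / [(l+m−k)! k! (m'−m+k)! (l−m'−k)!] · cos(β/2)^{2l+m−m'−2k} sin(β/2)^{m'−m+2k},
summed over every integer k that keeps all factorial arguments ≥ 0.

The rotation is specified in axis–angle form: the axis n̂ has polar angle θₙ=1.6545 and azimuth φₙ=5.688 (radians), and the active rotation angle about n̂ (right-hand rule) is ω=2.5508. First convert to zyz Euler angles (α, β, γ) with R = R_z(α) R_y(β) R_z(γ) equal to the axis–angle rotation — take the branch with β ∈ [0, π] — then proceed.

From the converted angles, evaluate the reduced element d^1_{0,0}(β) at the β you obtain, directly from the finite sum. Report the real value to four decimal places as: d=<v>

d=-0.8177

Axis–angle → zyz. n̂ = (sinθₙcosφₙ, sinθₙsinφₙ, cosθₙ) = (+0.825146, -0.558699, -0.083606), ω = 2.5508.
R = I cosω + sinω [n̂]ₓ + (1−cosω) n̂n̂ᵀ gives
  R = [+0.415824, -0.797305, -0.437487; -0.890445, -0.259118, -0.374118; +0.184926, +0.545126, -0.817704]
β = atan2(√(R₁₃²+R₂₃²), R₃₃) = 2.528208; α = atan2(R₂₃, R₁₃) mod 2π = 3.849071; γ = atan2(R₃₂, −R₃₁) mod 2π = 1.897849
d^1_{0,0}(β=2.5282) via the finite sum:
With c≡cos(β/2)=0.301907 and s≡sin(β/2)=0.953337, N=[1·1·1·1]^{1/2}=1.000000
k: max(0,(0)−(0))=0 … min(1+(0),1−(0))=1
  k=0: (−1)^0·1.0000/(1)·0.3019^2·0.9533^0 = +0.091148
  k=1: (−1)^1·1.0000/(1)·0.3019^0·0.9533^2 = -0.908852
d^1_{0,0}(2.5282) = +0.091148 -0.908852 = -0.817704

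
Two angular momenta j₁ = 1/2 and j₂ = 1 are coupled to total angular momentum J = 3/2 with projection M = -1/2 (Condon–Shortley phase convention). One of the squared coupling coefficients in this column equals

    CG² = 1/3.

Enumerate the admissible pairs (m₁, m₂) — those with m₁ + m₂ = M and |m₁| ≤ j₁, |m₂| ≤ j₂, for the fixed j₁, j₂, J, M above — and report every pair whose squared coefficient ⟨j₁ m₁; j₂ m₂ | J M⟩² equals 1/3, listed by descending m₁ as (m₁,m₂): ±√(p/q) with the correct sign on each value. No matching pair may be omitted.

Admissible pairs with m₁+m₂ = M = -1/2: (-1/2,0), (1/2,-1)
  (m₁,m₂)=(1/2,-1): CG² = 1/3, CG = +√(1/3)   ← matches the target
  (m₁,m₂)=(-1/2,0): CG² = 2/3, CG = +√(2/3)
Pairs with CG² = 1/3: (1/2,-1): +√(1/3)

(1/2,-1): +√(1/3)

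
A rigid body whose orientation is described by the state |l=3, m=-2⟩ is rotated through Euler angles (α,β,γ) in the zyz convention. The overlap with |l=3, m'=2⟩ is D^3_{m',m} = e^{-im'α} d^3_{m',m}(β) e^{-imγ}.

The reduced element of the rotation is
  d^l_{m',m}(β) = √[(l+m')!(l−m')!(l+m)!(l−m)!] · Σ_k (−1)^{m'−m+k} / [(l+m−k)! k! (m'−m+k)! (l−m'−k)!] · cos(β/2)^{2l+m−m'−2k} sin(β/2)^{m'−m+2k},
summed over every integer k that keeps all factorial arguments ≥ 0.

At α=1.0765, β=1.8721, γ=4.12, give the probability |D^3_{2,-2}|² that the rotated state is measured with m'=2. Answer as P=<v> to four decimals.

P=0.2176

First d^3_{2,-2}(β=1.8721), then the phase factors e^{-i(2)α} and e^{-i(-2)γ}:
Half-angle: c=0.592973, s=0.805222. N=√(120·1·1·120)=120.000000
The bounds max(0,m−m')=0 and min(l+m,l−m')=1 give 2 terms
  k=0: (−1)^4·120.0000/(24)·0.5930^2·0.8052^4 = +0.739100
  k=1: (−1)^5·120.0000/(120)·0.5930^0·0.8052^6 = -0.272580
d^3_{2,-2}(1.8721) = +0.739100 -0.272580 = +0.466520
|D^3_{2,-2}|² = |d^3_{2,-2}(β)|² = (+0.466520)² = 0.217641 (the z-rotation phases have unit modulus)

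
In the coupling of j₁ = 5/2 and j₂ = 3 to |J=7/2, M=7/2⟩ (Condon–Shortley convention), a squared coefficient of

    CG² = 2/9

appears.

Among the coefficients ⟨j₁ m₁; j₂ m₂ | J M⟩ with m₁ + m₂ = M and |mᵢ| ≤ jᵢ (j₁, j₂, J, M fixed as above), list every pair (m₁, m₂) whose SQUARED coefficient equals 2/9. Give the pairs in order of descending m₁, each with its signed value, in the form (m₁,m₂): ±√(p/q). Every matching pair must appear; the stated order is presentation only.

(5/2,1): +√(2/9)

Admissible pairs with m₁+m₂ = M = 7/2: (1/2,3), (3/2,2), (5/2,1)
  (m₁,m₂)=(5/2,1): CG² = 2/9, CG = +√(2/9)   ← matches the target
  (m₁,m₂)=(3/2,2): CG² = 4/9, CG = −√(4/9)
  (m₁,m₂)=(1/2,3): CG² = 1/3, CG = +√(1/3)
Pairs with CG² = 2/9: (5/2,1): +√(2/9)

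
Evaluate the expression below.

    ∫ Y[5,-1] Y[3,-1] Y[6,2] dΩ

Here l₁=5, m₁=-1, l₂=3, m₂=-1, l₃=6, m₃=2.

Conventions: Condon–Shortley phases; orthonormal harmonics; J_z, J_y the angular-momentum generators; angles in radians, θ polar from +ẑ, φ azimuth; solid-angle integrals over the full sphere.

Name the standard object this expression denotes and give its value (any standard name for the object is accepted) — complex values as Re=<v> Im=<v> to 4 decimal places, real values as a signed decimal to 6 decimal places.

Gaunt coefficient, +0.134828

This is a Gaunt coefficient — the integral of a triple product of spherical harmonics over the sphere.
Checks pass: Σm=0; 14 even; l₃=6∈[2,8].
(2·5+1)(2·3+1)(2·6+1) = 1001
Δ: 2! 8! 4! / 15! → 1/675675
sum: t=0:+1/8640 t=1:−1/2304 t=2:+1/8640 = -7/34560
3j²(5 3 6; 0 0 0) = Δ·Π!·Σ² = 7/429  (sign -1)
sum: t=0:+1/11520 t=1:−1/4320 t=2:+1/27648 = -1/9216
3j²(5 3 6; -1 -1 2) = Δ·Π!·Σ² = 2/143  (sign -1)
combine: 4πI² = 1001·7/429·2/143 = 98/429
take √, sign +1: I = 0.13482780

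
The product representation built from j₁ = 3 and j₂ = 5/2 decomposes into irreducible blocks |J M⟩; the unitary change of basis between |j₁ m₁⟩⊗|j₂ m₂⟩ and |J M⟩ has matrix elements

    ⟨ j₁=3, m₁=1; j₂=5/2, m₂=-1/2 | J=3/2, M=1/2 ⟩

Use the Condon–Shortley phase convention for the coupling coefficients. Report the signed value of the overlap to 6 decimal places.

−√(1/105) ≈ -0.097590

j₁+j₂−J=4  J+j₁−j₂=2  J−j₁+j₂=1  j₁+j₂+J+1=8
(j₁±m₁, j₂±m₂, J±M) = (4,2,2,3,2,1)
P² = 192/35
sum k=1..2:
  [1] −1/6 = -1/6
  [2] +1/8 = 1/8
S = -1/24
C² = P²·S² = 1/105 ; C = -0.097590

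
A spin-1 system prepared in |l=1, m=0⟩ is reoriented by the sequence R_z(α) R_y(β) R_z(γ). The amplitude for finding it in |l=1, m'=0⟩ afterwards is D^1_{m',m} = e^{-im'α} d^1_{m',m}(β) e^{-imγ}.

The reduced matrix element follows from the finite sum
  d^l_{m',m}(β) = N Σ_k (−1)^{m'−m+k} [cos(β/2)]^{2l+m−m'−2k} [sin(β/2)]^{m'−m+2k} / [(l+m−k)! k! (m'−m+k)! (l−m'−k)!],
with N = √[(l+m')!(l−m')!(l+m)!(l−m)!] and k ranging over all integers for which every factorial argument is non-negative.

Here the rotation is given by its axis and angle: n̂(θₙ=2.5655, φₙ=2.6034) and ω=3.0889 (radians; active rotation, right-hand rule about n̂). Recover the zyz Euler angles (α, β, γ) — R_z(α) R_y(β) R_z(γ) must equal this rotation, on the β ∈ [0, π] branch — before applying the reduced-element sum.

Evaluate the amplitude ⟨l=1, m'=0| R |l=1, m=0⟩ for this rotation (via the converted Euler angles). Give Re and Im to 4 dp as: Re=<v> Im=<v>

Re=0.4069 Im=0.0000

Axis–angle → zyz. n̂ = (sinθₙcosφₙ, sinθₙsinφₙ, cosθₙ) = (-0.467743, +0.279231, -0.838598), ω = 3.0889.
R = I cosω + sinω [n̂]ₓ + (1−cosω) n̂n̂ᵀ gives
  R = [-0.561348, -0.216869, +0.798659; -0.305204, -0.842780, -0.443365; +0.769246, -0.492636, +0.406904]
β = atan2(√(R₁₃²+R₂₃²), R₃₃) = 1.151734; α = atan2(R₂₃, R₁₃) mod 2π = 5.776407; γ = atan2(R₃₂, −R₃₁) mod 2π = 3.711199
First d^1_{0,0}(β=1.1517), then the phase factors e^{-i(0)α} and e^{-i(0)γ}:
Half-angle: c=0.838720, s=0.544562. N=√(1·1·1·1)=1.000000
Admissible k: 0..1 (factorial args all ≥0)
  k=0: (−1)^0·1.0000/(1)·0.8387^2·0.5446^0 = +0.703452
  k=1: (−1)^1·1.0000/(1)·0.8387^0·0.5446^2 = -0.296548
d^1_{0,0}(1.1517) = +0.703452 -0.296548 = +0.406904
Phases: e^{-i·(0)·5.7764}=+1.000000+0.000000i, e^{-i·(0)·3.7112}=+1.000000+0.000000i ⇒ D=+0.406904+0.000000i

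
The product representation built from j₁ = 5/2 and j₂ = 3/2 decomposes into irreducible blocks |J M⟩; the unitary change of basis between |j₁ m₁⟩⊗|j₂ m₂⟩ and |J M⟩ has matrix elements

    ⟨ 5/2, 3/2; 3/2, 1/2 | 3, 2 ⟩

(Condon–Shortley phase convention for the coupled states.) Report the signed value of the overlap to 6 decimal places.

√[7·1!4!2!/8! · 4!1!2!1!5!1!] = √(48)
  +(−1)^0/∏(0,1,1,2,3,0)! = 1/12  (running 1/12)
  +(−1)^1/∏(1,0,0,1,4,1)! = -1/24  (running 1/24)
⟨..|..⟩ = √(48)·(1/24) = +0.288675

+0.288675  (= +√(1/12))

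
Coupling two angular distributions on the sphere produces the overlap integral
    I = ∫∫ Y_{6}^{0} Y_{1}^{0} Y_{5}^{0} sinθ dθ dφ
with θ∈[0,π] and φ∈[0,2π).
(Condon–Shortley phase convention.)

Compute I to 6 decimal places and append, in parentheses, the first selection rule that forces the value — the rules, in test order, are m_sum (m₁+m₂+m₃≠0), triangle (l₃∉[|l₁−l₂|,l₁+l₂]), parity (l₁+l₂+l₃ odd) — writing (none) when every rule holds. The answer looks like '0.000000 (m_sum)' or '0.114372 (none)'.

0.245154 (none)

Rules hold: Σm=0, L=12 even, 5≤5≤7.
N = 13·3·11 = 429
Δ = 2!·10!·0!/13! = 1/858
Racah Σ t=1..1: t=1:−1/14400 = -1/14400
⇒ 3j(6 1 5; 0 0 0)² = 6/143, sgn +1
(m-triple is (0,0,0) — same symbol as above.)
4πI² = N·(3j₀)²·(3jₘ)² = 108/143
I = +1·√(0.755245/4π) = 0.24515397
No selection rule forces the value: the integral is nonzero (none).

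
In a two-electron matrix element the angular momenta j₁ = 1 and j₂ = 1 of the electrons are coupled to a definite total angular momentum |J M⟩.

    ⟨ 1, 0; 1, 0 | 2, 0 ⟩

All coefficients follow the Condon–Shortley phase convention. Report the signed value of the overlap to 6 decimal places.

j₁+j₂−J=0  J+j₁−j₂=2  J−j₁+j₂=2  j₁+j₂+J+1=5
(j₁±m₁, j₂±m₂, J±M) = (1,1,1,1,2,2)
P² = 2/3
sum k=0..0:
  [0] +1/1 = 1
S = 1
C² = P²·S² = 2/3 ; C = +0.816497

+0.816497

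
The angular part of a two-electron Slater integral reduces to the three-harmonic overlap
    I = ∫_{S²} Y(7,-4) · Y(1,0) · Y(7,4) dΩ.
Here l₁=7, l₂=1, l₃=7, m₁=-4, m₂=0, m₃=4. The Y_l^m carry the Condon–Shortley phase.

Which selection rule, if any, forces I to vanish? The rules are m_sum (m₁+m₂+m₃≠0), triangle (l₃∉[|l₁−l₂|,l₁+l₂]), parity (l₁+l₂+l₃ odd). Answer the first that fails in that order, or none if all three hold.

parity

Σmᵢ = 0  ✓
l₃∈[|l₁−l₂|,l₁+l₂]=[6,8], have l₃=7  ✓
Σlᵢ = 15 ⇒ odd  ✗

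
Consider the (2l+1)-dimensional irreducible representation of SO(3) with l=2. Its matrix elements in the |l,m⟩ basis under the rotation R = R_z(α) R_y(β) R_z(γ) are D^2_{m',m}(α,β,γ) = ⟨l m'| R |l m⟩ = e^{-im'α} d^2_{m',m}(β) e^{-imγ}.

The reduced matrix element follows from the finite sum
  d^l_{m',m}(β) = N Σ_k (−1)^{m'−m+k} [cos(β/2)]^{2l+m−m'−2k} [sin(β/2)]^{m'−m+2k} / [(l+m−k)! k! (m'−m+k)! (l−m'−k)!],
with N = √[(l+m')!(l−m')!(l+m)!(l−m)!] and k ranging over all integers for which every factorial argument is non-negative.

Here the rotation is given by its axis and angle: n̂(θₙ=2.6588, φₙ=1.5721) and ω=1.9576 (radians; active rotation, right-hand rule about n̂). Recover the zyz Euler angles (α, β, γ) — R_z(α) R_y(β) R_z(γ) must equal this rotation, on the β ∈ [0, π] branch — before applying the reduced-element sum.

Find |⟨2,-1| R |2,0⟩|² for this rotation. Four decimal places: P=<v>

Axis–angle → zyz. n̂ = (sinθₙcosφₙ, sinθₙsinφₙ, cosθₙ) = (-0.000605, +0.464254, -0.885702), ω = 1.9576.
R = I cosω + sinω [n̂]ₓ + (1−cosω) n̂n̂ᵀ gives
  R = [-0.377230, +0.819879, +0.430693; -0.820653, -0.080393, -0.565744; -0.429216, -0.566865, +0.703163]
β = atan2(√(R₁₃²+R₂₃²), R₃₃) = 0.790961; α = atan2(R₂₃, R₁₃) mod 2π = 5.363074; γ = atan2(R₃₂, −R₃₁) mod 2π = 5.360467
First d^2_{-1,0}(β=0.7910), then the phase factors e^{-i(-1)α} and e^{-i(0)γ}:
Half-angle: c=0.922812, s=0.385251. N=√(1·6·2·2)=4.898979
k: max(0,(0)−(-1))=1 … min(2+(0),2−(-1))=2
  k=1: (−1)^0·4.8990/(2)·0.9228^3·0.3853^1 = +0.741582
  k=2: (−1)^1·4.8990/(2)·0.9228^1·0.3853^3 = -0.129247
d^2_{-1,0}(0.7910) = +0.741582 -0.129247 = +0.612335
|D^2_{-1,0}|² = |d^2_{-1,0}(β)|² = (+0.612335)² = 0.374954 (the z-rotation phases have unit modulus)

P=0.3750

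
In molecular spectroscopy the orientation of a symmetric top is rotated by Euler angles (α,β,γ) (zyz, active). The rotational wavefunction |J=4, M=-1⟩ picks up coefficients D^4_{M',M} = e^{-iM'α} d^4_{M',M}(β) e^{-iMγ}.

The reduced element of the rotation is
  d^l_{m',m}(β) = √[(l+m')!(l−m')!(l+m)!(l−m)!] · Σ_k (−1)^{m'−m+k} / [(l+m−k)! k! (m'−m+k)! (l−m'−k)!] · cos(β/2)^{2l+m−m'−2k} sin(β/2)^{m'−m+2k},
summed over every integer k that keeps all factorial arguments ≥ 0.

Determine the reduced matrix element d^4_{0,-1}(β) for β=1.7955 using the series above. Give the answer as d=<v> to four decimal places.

d^4_{0,-1}(β=1.7955) via the finite sum:
c=cos(1.795500/2)=0.623371, s=sin(1.795500/2)=0.781926; N=√[24·24·6·120]=643.987578
k: max(0,(-1)−(0))=0 … min(4+(-1),4−(0))=3
  k=0: (−1)^1·643.9876/(144)·0.6234^7·0.7819^1 = -0.127911
  k=1: (−1)^2·643.9876/(24)·0.6234^5·0.7819^3 = +1.207525
  k=2: (−1)^3·643.9876/(24)·0.6234^3·0.7819^5 = -1.899918
  k=3: (−1)^4·643.9876/(144)·0.6234^1·0.7819^7 = +0.498221
d^4_{0,-1}(1.7955) = -0.127911 +1.207525 -1.899918 +0.498221 = -0.322082

d=-0.3221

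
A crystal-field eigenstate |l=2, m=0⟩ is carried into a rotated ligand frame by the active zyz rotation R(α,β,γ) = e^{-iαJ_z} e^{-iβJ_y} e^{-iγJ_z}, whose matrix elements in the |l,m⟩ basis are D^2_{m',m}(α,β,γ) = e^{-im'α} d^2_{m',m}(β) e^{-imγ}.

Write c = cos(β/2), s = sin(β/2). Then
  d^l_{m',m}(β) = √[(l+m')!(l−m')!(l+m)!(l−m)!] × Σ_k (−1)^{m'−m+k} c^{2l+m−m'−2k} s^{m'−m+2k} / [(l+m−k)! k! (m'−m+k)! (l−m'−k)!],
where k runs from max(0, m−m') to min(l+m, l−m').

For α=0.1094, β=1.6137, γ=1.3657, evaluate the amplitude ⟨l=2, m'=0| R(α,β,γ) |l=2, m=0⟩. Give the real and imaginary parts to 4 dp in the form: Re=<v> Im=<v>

First d^2_{0,0}(β=1.6137), then the phase factors e^{-i(0)α} and e^{-i(0)γ}:
Half-angle: c=0.691777, s=0.722112. N=√(2·2·2·2)=4.000000
k: max(0,(0)−(0))=0 … min(2+(0),2−(0))=2
  k=0: (−1)^0·4.0000/(4)·0.6918^4·0.7221^0 = +0.229015
  k=1: (−1)^1·4.0000/(1)·0.6918^2·0.7221^2 = -0.998160
  k=2: (−1)^2·4.0000/(4)·0.6918^0·0.7221^4 = +0.271905
d^2_{0,0}(1.6137) = +0.229015 -0.998160 +0.271905 = -0.497241
D = (+1.000000+0.000000i)·(-0.497241)·(+1.000000+0.000000i) = -0.497241+0.000000i

Re=-0.4972 Im=0.0000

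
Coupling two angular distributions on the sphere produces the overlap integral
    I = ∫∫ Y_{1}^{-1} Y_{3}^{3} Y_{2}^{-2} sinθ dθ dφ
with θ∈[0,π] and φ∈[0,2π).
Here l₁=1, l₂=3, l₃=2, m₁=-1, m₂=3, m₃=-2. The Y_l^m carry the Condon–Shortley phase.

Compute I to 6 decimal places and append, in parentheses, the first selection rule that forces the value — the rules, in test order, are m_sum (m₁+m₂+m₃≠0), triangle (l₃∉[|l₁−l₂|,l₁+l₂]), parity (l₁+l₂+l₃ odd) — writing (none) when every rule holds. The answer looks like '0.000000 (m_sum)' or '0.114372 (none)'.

m-sum 0 ✓  L=6 even ✓  2≤2≤4 ✓
Π(2lᵢ+1) = 3×7×5 = 105
triangle coeff Δ(1,3,2) = 1/105
Σ_t [1,1]: t=1:−1/4 = -1/4
(3j)²=3/35 [(1 3 2; 0 0 0)], sign=-1
Σ_t [2,2]: t=2:+1/48 = 1/48
(3j)²=1/7 [(1 3 2; -1 3 -2)], sign=+1
⇒ 4πI² = 9/7
I = (-1)√(9/7/(4π)) = -0.31986543
No selection rule forces the value: the integral is nonzero (none).

-0.319865 (none)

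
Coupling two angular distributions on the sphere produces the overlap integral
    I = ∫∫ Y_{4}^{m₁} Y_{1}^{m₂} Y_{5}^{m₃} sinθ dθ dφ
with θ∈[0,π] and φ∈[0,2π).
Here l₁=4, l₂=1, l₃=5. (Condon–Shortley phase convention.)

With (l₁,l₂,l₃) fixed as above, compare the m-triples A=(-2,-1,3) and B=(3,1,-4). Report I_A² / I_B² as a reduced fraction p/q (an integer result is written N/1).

Same 4,1,5: normalisation and zero-m 3j drop out of the ratio.
A: Δ: 0! 8! 2! / 11! → 1/495; sum: t=0:+1/2880 = 1/2880; 3j²(4 1 5; -2 -1 3) = Δ·Π!·Σ² = 28/495  (sign +1)
B: Δ: 0! 8! 2! / 11! → 1/495; sum: t=0:+1/10080 = 1/10080; 3j²(4 1 5; 3 1 -4) = Δ·Π!·Σ² = 4/55  (sign -1)
I_A²/I_B² = (28/495)/(4/55) = 7/9

7/9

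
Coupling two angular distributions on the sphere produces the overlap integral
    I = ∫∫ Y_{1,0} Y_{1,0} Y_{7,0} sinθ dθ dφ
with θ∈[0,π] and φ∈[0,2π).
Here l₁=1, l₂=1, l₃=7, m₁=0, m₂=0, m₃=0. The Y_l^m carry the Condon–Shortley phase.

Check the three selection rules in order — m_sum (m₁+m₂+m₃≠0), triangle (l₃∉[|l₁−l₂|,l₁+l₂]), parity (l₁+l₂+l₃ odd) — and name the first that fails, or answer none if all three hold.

m₁+m₂+m₃ = 0 + 0 + 0 = 0  ✓
triangle: need |l₁−l₂| ≤ l₃ ≤ l₁+l₂ = [0,2]; l₃=7 is outside  ✗
parity: l₁+l₂+l₃ = 9 is odd

triangle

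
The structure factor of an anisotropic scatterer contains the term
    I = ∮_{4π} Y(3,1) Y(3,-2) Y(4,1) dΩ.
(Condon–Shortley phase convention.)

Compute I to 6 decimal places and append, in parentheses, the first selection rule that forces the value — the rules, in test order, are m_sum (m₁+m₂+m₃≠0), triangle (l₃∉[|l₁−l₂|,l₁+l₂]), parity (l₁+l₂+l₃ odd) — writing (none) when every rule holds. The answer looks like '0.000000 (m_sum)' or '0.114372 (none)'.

Checks pass: Σm=0; 10 even; l₃=4∈[0,6].
(2·3+1)(2·3+1)(2·4+1) = 441
Δ: 2! 4! 4! / 11! → 1/34650
sum: t=0:+1/72 t=1:−1/16 t=2:+1/72 = -5/144
3j²(3 3 4; 0 0 0) = Δ·Π!·Σ² = 2/77  (sign -1)
sum: t=0:+1/48 t=1:−1/144 = 1/72
3j²(3 3 4; 1 -2 1) = Δ·Π!·Σ² = 16/693  (sign -1)
combine: 4πI² = 441·2/77·16/693 = 32/121
take √, sign +1: I = 0.14506992
No selection rule forces the value: the integral is nonzero (none).

0.145070 (none)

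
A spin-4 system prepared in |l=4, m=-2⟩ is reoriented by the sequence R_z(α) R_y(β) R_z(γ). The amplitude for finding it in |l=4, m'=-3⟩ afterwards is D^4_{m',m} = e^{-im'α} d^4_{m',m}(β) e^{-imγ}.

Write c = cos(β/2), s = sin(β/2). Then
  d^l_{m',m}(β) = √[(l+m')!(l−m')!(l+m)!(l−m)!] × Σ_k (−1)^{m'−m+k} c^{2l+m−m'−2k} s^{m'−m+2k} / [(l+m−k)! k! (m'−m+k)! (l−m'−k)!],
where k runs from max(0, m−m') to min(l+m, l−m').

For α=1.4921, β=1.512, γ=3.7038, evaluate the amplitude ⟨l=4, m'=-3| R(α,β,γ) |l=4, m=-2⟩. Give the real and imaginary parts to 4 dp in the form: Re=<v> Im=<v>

D^4_{-3,-2}(1.4921,1.5120,3.7038) = e^{-i·-3·1.4921}·d^4_{-3,-2}(1.5120)·e^{-i·-2·3.7038}. Compute d first:
With c≡cos(β/2)=0.727586 and s≡sin(β/2)=0.686017, N=[1·5040·2·720]^{1/2}=2693.993318
Admissible k: 1..2 (factorial args all ≥0)
  k=1: (−1)^0·2693.9933/(720)·0.7276^7·0.6860^1 = +0.277069
  k=2: (−1)^1·2693.9933/(240)·0.7276^5·0.6860^3 = -0.738942
d^4_{-3,-2}(1.5120) = +0.277069 -0.738942 = -0.461873
D = (-0.233902-0.972260i)·(-0.461873)·(+0.431705+0.902015i) = -0.358421+0.291309i

Re=-0.3584 Im=0.2913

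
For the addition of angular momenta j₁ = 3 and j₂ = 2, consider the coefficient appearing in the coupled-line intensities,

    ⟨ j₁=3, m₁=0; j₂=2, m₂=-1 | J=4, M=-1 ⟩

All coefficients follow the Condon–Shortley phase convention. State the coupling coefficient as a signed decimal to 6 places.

+0.462910  (= +√(3/14))

√[9·1!5!3!/10! · 3!3!1!3!3!5!] = √(1944/7)
  +(−1)^0/∏(0,1,3,1,2,2)! = 1/24  (running 1/24)
  +(−1)^1/∏(1,0,2,0,3,3)! = -1/72  (running 1/36)
⟨..|..⟩ = √(1944/7)·(1/36) = +0.462910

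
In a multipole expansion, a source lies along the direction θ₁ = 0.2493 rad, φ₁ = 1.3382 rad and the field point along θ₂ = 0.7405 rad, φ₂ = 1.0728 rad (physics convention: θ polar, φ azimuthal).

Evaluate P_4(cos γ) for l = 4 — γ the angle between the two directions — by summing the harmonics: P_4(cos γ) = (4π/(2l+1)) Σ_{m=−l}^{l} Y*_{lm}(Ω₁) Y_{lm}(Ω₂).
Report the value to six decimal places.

0.073314

Expand P_4 via completeness: Σ_{m} conj(Y_{4,m}) at Ω₁ times Y_{4,m} at Ω₂ —
  m=-4: Y*=(0.000980, -0.001315)  Y=(-0.037483, 0.083668)  product (0.000073, 0.000131)
  m=-3: Y*=(-0.011705, -0.013960)  Y=(-0.282873, 0.021770)  product (0.003615, 0.003694)
  m=-2: Y*=(-0.101443, 0.050918)  Y=(-0.232933, -0.359594)  product (0.041939, 0.024618)
  m=-1: Y*=(0.093183, 0.393372)  Y=(0.091587, -0.168451)  product (0.074798, 0.020331)
  m=+0: Y*=(0.602423, -0.000000)  Y=(-0.312643, 0.000000)  product (-0.188343, 0.000000)
  m=+1: Y*=(-0.093183, 0.393372)  Y=(-0.091587, -0.168451)  product (0.074798, -0.020331)
  m=+2: Y*=(-0.101443, -0.050918)  Y=(-0.232933, 0.359594)  product (0.041939, -0.024618)
  m=+3: Y*=(0.011705, -0.013960)  Y=(0.282873, 0.021770)  product (0.003615, -0.003694)
  m=+4: Y*=(0.000980, 0.001315)  Y=(-0.037483, -0.083668)  product (0.000073, -0.000131)
Total Σ_m = (0.052507, 0.000000). Multiply by 1.396263: (0.073314, 0.000000). P_4(cos γ) = 0.073314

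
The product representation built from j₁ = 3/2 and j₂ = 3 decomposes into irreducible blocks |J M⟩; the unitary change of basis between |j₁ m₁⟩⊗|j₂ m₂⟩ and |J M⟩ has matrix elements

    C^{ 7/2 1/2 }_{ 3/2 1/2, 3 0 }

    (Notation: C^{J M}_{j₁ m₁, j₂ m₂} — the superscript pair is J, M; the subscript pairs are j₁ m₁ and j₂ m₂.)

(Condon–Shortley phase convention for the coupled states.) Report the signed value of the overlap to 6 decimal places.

j₁+j₂−J=1  J+j₁−j₂=2  J−j₁+j₂=5  j₁+j₂+J+1=9
(j₁±m₁, j₂±m₂, J±M) = (2,1,3,3,4,3)
P² = 384/7
sum k=0..1:
  [0] +1/12 = 1/12
  [1] −1/24 = -1/24
S = 1/24
C² = P²·S² = 2/21 ; C = +0.308607

+0.308607  (= +√(2/21))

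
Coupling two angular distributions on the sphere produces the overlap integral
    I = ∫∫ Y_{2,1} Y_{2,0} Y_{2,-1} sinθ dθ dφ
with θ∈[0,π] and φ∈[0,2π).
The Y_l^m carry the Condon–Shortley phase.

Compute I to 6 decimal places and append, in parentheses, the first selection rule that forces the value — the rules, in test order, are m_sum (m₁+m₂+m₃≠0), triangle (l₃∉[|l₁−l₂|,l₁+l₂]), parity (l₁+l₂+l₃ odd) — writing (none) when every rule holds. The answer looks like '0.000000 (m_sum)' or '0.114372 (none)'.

Checks pass: Σm=0; 6 even; l₃=2∈[0,4].
(2·2+1)(2·2+1)(2·2+1) = 125
Δ: 2! 2! 2! / 7! → 1/630
sum: t=0:+1/8 t=1:−1/1 t=2:+1/8 = -3/4
3j²(2 2 2; 0 0 0) = Δ·Π!·Σ² = 2/35  (sign -1)
sum: t=0:+1/4 t=1:−1/2 = -1/4
3j²(2 2 2; 1 0 -1) = Δ·Π!·Σ² = 1/70  (sign +1)
combine: 4πI² = 125·2/35·1/70 = 5/49
take √, sign -1: I = -0.09011188
No selection rule forces the value: the integral is nonzero (none).

-0.090112 (none)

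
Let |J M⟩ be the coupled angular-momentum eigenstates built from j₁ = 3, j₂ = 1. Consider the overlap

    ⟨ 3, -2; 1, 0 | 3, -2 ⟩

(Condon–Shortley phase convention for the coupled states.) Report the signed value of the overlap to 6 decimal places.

√[7·1!5!1!/8! · 1!5!1!1!1!5!] = √(300)
  +(−1)^0/∏(0,1,5,1,0,0)! = 1/120  (running 1/120)
  +(−1)^1/∏(1,0,4,0,1,1)! = -1/24  (running -1/30)
⟨..|..⟩ = √(300)·(-1/30) = -0.577350

−√(1/3) ≈ -0.577350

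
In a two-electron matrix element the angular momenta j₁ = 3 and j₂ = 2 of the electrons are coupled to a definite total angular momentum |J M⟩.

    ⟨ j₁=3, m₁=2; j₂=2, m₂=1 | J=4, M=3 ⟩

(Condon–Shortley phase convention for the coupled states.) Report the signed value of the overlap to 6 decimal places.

+0.223607  (= +√(1/20))

j₁+j₂−J=1  J+j₁−j₂=5  J−j₁+j₂=3  j₁+j₂+J+1=10
(j₁±m₁, j₂±m₂, J±M) = (5,1,3,1,7,1)
P² = 6480
sum k=0..1:
  [0] +1/144 = 1/144
  [1] −1/240 = -1/240
S = 1/360
C² = P²·S² = 1/20 ; C = +0.223607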